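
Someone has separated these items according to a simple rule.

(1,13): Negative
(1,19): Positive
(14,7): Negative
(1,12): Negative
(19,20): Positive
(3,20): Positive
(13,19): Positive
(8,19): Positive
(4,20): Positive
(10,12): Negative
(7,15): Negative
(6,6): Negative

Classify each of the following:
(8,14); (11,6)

Negative, Negative

A rule that fits every label: second ≥ 19 — true of each 'Positive' example, false of each 'Negative' one.
(8,14): second 14, doesn't match → Negative.
(11,6): second 6, doesn't match → Negative.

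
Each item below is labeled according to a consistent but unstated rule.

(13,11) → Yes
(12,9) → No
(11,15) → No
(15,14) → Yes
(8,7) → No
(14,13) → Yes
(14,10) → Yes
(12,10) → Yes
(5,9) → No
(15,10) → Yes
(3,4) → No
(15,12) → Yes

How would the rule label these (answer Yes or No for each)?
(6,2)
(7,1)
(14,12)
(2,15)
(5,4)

The rule appears to be: first > second AND sum ≥ 22.
(6,2): 6 > 2, 6+2 = 8, fails the rule → No. (7,1): 7 > 1, 7+1 = 8, fails the rule → No. (14,12): 14 > 12, 14+12 = 26, qualifies → Yes. (2,15): 2 < 15, 2+15 = 17, fails the rule → No. (5,4): 5 > 4, 5+4 = 9, fails the rule → No.

No, No, Yes, No, No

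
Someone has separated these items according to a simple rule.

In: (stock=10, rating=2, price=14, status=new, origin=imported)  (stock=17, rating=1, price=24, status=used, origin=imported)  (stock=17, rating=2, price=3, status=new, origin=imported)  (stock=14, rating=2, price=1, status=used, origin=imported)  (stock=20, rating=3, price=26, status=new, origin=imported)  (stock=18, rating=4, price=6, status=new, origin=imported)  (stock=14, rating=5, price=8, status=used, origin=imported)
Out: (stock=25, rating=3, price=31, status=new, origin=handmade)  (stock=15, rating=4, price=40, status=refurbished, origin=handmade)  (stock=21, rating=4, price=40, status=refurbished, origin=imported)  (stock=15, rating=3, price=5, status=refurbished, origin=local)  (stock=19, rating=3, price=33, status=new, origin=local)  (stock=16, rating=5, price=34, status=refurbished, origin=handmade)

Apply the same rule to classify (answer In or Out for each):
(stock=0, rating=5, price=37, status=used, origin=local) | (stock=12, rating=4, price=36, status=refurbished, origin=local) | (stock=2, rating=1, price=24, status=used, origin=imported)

The common property of the 'In' items is: origin is imported AND price ≤ 26. No 'Out' item has it.
(stock=0, rating=5, price=37, status=used, origin=local): Out (origin is local, price = 37). (stock=12, rating=4, price=36, status=refurbished, origin=local): Out (origin is local, price = 36). (stock=2, rating=1, price=24, status=used, origin=imported): In (origin is imported, price = 24).

Out, Out, In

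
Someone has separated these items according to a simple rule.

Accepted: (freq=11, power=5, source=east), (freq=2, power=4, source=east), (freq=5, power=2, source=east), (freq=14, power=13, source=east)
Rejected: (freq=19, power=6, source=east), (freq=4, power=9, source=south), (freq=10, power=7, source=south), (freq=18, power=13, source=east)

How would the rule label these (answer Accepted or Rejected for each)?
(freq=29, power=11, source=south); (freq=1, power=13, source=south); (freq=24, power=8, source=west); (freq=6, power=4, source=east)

Rejected, Rejected, Rejected, Accepted

Every 'Accepted' example satisfies: source is east AND freq ≤ 14. None of the 'Rejected' examples do.
(freq=29, power=11, source=south): source is south, freq = 29, doesn't qualify → Rejected. (freq=1, power=13, source=south): source is south, freq = 1, doesn't qualify → Rejected. (freq=24, power=8, source=west): source is west, freq = 24, doesn't qualify → Rejected. (freq=6, power=4, source=east): source is east, freq = 6, matches → Accepted.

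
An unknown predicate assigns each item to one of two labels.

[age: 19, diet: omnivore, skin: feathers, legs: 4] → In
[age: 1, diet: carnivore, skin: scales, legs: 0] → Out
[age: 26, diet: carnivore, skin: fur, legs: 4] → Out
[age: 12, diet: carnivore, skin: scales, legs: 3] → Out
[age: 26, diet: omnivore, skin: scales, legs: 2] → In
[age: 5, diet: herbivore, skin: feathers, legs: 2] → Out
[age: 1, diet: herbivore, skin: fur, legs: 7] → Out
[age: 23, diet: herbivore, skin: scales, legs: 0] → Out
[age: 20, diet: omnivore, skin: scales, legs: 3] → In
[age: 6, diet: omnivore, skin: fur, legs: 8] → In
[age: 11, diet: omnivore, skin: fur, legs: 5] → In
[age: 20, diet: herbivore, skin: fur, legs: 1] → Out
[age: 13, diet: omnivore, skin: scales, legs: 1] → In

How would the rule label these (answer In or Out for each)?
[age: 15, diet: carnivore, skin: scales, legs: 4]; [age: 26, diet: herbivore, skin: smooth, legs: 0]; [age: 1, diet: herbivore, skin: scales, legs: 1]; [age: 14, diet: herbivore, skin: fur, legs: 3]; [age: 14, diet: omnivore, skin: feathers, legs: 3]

Out, Out, Out, Out, In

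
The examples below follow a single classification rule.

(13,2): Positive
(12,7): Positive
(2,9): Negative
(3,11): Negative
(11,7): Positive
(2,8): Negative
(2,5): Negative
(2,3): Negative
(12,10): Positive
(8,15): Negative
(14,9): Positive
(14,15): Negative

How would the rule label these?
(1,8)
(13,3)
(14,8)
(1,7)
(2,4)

Negative, Positive, Positive, Negative, Negative

Every 'Positive' example satisfies: first > second. None of the 'Negative' examples do.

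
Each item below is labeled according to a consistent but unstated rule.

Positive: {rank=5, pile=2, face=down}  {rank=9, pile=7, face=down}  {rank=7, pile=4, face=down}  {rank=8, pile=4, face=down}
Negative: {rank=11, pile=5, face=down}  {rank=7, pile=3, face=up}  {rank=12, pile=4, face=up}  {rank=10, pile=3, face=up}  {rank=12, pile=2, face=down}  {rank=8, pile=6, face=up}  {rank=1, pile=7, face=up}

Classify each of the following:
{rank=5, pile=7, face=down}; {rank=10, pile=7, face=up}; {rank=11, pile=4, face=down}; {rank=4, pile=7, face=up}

Positive, Negative, Negative, Negative

The simplest hypothesis consistent with all the labels is: face is down AND rank ≤ 9.
Positive: {rank=5, pile=7, face=down}, since face is down, rank = 5.
Negative: {rank=10, pile=7, face=up}, since face is up, rank = 10.
Negative: {rank=11, pile=4, face=down}, since face is down, rank = 11.
Negative: {rank=4, pile=7, face=up}, since face is up, rank = 4.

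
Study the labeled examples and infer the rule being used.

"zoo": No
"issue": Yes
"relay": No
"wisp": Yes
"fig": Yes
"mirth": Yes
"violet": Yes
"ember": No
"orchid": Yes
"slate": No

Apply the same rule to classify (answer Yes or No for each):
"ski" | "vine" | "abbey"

Rule: contains 'i'. This holds for each 'Yes' example and fails for each 'No' one.
"ski": Yes (has 'i'). "vine": Yes (has 'i'). "abbey": No (no 'i').

Yes, Yes, No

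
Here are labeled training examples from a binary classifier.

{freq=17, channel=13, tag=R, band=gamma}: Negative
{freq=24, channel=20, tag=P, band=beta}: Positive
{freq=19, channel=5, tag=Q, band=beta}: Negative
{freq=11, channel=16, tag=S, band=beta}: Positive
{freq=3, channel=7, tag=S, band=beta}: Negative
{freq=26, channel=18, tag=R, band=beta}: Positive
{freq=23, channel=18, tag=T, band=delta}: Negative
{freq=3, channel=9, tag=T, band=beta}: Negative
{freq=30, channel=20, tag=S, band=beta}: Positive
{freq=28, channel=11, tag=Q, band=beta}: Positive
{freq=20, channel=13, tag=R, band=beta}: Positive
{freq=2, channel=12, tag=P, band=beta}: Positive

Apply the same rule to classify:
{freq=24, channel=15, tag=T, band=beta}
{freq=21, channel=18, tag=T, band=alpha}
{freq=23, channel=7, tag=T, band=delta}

The simplest hypothesis consistent with all the labels is: band is beta AND channel ≥ 11.

Positive, Negative, Negative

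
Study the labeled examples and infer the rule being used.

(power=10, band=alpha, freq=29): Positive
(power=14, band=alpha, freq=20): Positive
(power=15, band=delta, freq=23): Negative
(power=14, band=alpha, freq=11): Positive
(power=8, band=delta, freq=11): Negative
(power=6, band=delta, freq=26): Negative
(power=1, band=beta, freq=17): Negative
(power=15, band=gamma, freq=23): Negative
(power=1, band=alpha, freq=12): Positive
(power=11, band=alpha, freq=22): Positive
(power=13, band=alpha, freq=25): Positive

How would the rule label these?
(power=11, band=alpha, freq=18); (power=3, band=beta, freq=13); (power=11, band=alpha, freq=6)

Positive, Negative, Positive

Looking at the examples, the only property every 'Positive' case has and every 'Negative' case lacks is: band is alpha.
(power=11, band=alpha, freq=18) → band is alpha → Positive. (power=3, band=beta, freq=13) → band is beta → Negative. (power=11, band=alpha, freq=6) → band is alpha → Positive.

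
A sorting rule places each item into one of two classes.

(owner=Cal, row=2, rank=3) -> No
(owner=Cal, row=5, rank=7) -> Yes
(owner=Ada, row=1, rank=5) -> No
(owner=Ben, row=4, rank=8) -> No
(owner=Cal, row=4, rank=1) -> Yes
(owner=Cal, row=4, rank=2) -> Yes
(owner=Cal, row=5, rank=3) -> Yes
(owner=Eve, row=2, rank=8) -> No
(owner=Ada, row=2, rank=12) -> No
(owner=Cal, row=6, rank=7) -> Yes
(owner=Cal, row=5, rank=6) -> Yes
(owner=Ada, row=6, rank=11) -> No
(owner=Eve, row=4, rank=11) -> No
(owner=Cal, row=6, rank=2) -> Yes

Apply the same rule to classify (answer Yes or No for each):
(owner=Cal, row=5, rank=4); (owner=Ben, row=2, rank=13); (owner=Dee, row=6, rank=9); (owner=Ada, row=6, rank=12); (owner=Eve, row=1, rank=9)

The rule appears to be: owner is Cal AND row ≥ 4.

Yes, No, No, No, No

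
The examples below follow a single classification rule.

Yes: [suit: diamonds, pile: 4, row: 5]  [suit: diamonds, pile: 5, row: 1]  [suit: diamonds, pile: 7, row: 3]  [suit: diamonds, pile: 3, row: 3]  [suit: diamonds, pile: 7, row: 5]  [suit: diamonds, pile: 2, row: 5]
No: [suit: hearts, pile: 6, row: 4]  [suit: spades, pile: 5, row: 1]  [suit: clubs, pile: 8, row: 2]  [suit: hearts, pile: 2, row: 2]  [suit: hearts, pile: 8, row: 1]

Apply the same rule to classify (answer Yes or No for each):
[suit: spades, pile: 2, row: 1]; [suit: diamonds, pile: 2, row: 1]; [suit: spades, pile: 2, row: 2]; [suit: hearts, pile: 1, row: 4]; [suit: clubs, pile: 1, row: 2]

Every 'Yes' example satisfies: suit is diamonds. None of the 'No' examples do.

No, Yes, No, No, No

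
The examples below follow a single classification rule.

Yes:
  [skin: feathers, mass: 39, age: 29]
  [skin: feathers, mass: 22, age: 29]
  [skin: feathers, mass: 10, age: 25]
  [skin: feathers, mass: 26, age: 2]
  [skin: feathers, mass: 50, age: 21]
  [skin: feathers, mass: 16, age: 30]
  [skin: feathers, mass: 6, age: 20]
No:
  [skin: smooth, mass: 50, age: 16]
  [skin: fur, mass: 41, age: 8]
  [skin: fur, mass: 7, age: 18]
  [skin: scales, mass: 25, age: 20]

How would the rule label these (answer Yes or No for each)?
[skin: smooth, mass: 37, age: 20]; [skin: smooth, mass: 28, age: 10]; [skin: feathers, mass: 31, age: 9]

One predicate separates the groups cleanly: skin is feathers.

No, No, Yes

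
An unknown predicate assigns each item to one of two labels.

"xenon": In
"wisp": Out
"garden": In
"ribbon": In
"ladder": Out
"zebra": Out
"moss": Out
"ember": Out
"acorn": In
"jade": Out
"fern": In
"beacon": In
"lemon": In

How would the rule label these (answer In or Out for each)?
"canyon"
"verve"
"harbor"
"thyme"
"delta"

Rule: contains 'n'. This holds for each 'In' example and fails for each 'Out' one.

In, Out, Out, Out, Out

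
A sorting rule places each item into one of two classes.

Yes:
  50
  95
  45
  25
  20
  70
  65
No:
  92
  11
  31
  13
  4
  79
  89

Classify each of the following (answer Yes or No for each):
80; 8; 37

Comparing the two groups points to one rule — multiple of 5.
80: 80 = 5·16 — checks out, so Yes. 8: 8 = 5·1 + 3 — does not pass, so No. 37: 37 = 5·7 + 2 — does not pass, so No.

Yes, No, No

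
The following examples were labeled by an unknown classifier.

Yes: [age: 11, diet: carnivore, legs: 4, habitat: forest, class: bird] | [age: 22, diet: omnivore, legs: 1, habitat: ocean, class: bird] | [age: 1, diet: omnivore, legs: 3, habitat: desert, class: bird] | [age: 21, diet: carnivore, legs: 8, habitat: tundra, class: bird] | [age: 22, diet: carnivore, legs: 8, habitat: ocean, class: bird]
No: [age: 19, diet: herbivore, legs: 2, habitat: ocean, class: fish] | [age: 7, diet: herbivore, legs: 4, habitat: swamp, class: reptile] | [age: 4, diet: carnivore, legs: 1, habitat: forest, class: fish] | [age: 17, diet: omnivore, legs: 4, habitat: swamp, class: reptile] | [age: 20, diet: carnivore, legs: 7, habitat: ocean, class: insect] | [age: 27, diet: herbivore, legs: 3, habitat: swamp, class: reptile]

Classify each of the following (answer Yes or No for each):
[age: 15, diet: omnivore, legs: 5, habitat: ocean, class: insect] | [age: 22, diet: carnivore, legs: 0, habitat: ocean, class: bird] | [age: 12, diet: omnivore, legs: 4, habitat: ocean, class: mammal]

Checking candidate rules against both groups, what survives is: class is bird.
[age: 15, diet: omnivore, legs: 5, habitat: ocean, class: insect] → class is insect → No. [age: 22, diet: carnivore, legs: 0, habitat: ocean, class: bird] → class is bird → Yes. [age: 12, diet: omnivore, legs: 4, habitat: ocean, class: mammal] → class is mammal → No.

No, Yes, No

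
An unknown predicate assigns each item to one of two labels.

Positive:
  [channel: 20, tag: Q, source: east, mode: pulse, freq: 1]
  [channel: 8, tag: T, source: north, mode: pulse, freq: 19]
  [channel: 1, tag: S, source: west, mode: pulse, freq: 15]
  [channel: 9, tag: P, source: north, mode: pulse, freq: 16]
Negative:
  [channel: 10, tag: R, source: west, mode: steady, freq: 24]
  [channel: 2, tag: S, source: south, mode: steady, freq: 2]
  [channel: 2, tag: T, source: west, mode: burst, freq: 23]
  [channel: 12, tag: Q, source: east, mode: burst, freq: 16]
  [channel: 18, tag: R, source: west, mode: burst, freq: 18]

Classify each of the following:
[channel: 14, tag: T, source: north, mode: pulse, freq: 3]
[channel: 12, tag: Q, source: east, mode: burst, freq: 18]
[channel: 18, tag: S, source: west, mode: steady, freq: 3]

Positive, Negative, Negative

All 'Positive' examples share one property — mode is pulse — and every 'Negative' example lacks it.
[channel: 14, tag: T, source: north, mode: pulse, freq: 3]: mode is pulse — satisfies this, so Positive.
[channel: 12, tag: Q, source: east, mode: burst, freq: 18]: mode is burst — does not satisfy this, so Negative.
[channel: 18, tag: S, source: west, mode: steady, freq: 3]: mode is steady — does not satisfy this, so Negative.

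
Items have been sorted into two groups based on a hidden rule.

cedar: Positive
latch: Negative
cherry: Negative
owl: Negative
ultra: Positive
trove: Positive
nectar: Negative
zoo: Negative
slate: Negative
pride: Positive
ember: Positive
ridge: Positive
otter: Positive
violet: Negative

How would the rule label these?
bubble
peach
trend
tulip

Negative, Negative, Positive, Negative

One predicate separates the groups cleanly: odd length AND contains 'r'.
Negative: bubble, since length 6, no 'r'.
Negative: peach, since length 5, no 'r'.
Positive: trend, since length 5, has 'r'.
Negative: tulip, since length 5, no 'r'.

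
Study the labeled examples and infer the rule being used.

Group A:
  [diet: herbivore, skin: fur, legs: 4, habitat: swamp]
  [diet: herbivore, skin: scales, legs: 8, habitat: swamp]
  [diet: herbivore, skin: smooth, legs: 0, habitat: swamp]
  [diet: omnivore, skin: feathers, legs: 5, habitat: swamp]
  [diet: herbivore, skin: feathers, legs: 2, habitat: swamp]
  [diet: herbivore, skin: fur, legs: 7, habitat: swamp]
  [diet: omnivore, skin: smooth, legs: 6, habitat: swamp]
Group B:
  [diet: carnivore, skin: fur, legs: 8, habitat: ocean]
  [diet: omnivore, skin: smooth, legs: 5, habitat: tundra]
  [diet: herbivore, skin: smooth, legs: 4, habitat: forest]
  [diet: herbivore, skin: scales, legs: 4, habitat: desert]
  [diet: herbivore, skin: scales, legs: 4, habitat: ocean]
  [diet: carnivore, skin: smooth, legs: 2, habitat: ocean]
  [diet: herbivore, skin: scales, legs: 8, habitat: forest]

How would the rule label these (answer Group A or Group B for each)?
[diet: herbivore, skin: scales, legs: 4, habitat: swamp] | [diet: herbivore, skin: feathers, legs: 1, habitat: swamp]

All 'Group A' examples share one property — habitat is swamp — and every 'Group B' example lacks it.
[diet: herbivore, skin: scales, legs: 4, habitat: swamp] — habitat is swamp, hence Group A.
[diet: herbivore, skin: feathers, legs: 1, habitat: swamp] — habitat is swamp, hence Group A.

Group A, Group A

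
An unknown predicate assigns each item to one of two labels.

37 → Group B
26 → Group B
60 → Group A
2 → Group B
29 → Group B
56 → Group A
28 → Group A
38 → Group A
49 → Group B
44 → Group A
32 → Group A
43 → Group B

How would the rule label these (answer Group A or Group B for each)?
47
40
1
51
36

Group B, Group A, Group B, Group B, Group A

Rule: even AND at least 28. This holds for each 'Group A' example and fails for each 'Group B' one.
47: Group B (47 is odd, 47 ≥ 28). 40: Group A (40 is even, 40 ≥ 28). 1: Group B (1 is odd, 1 < 28). 51: Group B (51 is odd, 51 ≥ 28). 36: Group A (36 is even, 36 ≥ 28).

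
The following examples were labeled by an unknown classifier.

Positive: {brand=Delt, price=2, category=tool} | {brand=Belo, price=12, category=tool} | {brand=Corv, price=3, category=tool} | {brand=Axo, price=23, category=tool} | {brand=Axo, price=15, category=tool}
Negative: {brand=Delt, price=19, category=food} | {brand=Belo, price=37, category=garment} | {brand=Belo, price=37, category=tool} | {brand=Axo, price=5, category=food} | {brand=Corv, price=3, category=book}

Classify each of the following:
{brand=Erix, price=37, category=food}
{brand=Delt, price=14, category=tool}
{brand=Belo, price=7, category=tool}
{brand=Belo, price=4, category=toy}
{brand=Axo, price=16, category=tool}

Negative, Positive, Positive, Negative, Positive

The simplest hypothesis consistent with all the labels is: category is tool AND price ≤ 23.
{brand=Erix, price=37, category=food} → category is food, price = 37 → Negative.
{brand=Delt, price=14, category=tool} → category is tool, price = 14 → Positive.
{brand=Belo, price=7, category=tool} → category is tool, price = 7 → Positive.
{brand=Belo, price=4, category=toy} → category is toy, price = 4 → Negative.
{brand=Axo, price=16, category=tool} → category is tool, price = 16 → Positive.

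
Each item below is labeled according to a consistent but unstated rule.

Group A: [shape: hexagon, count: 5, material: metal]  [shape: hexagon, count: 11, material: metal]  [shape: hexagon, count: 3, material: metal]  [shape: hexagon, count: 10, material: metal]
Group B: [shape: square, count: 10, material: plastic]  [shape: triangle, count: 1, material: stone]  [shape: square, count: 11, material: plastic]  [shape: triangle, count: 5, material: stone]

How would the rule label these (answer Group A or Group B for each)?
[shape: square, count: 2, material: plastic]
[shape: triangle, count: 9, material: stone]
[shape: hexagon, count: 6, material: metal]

Group B, Group B, Group A

All 'Group A' examples share one property — shape is hexagon — and every 'Group B' example lacks it.
[shape: square, count: 2, material: plastic]: shape is square, doesn't qualify → Group B.
[shape: triangle, count: 9, material: stone]: shape is triangle, doesn't qualify → Group B.
[shape: hexagon, count: 6, material: metal]: shape is hexagon, has this property → Group A.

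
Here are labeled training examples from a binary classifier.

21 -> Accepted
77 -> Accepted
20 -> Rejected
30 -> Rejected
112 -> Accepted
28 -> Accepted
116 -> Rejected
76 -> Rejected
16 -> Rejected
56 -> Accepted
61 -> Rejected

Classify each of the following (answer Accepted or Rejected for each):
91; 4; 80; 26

Accepted, Rejected, Rejected, Rejected

The common property of the 'Accepted' items is: multiple of 7. No 'Rejected' item has it.
Accepted: 91, since 91 = 7·13. Rejected: 4, since 4 = 7·0 + 4. Rejected: 80, since 80 = 7·11 + 3. Rejected: 26, since 26 = 7·3 + 5.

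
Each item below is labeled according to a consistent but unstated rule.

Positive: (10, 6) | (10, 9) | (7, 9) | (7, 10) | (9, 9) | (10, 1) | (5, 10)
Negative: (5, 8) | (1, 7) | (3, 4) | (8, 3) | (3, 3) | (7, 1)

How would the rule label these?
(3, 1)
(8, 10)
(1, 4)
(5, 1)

Negative, Positive, Negative, Negative

Rule: max ≥ 9. This holds for each 'Positive' example and fails for each 'Negative' one.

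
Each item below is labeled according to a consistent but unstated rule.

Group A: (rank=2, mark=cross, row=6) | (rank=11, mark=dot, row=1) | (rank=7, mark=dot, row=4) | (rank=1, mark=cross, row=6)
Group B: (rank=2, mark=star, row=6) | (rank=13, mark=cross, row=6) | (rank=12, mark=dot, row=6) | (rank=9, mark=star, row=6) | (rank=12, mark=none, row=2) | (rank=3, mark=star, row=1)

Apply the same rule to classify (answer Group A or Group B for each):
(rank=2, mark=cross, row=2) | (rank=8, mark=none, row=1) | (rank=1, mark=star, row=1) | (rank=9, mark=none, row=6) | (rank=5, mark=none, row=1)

The rule appears to be: mark is not star AND rank ≤ 11.

Group A, Group A, Group B, Group A, Group A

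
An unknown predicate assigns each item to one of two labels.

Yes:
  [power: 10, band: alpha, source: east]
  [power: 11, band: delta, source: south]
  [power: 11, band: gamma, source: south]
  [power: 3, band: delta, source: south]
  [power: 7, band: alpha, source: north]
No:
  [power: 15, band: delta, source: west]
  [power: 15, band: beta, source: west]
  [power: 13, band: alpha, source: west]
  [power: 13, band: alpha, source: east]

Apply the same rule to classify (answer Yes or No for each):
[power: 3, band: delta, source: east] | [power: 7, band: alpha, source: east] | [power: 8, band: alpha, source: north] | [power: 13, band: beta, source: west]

Rule: power ≤ 11. This holds for each 'Yes' example and fails for each 'No' one.
[power: 3, band: delta, source: east]: power = 3 — checks out, so Yes. [power: 7, band: alpha, source: east]: power = 7 — checks out, so Yes. [power: 8, band: alpha, source: north]: power = 8 — checks out, so Yes. [power: 13, band: beta, source: west]: power = 13 — does not satisfy this, so No.

Yes, Yes, Yes, No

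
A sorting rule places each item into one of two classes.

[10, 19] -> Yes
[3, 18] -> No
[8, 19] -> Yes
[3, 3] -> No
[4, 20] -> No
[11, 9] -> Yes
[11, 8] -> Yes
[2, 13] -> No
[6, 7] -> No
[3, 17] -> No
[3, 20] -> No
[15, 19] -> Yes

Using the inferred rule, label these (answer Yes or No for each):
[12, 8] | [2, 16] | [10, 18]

Yes, No, Yes

All 'Yes' examples share one property — first ≥ 7 — and every 'No' example lacks it.
[12, 8]: first 12, meets the rule → Yes.
[2, 16]: first 2, doesn't qualify → No.
[10, 18]: first 10, meets the rule → Yes.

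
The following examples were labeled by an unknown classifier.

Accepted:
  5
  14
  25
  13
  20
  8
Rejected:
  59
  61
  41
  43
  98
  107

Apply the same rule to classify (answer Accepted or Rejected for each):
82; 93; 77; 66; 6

Rejected, Rejected, Rejected, Rejected, Accepted

Every 'Accepted' example satisfies: at most 25. None of the 'Rejected' examples do.
82: 82 > 25, does not fit → Rejected. 93: 93 > 25, does not fit → Rejected. 77: 77 > 25, does not fit → Rejected. 66: 66 > 25, does not fit → Rejected. 6: 6 ≤ 25, passes → Accepted.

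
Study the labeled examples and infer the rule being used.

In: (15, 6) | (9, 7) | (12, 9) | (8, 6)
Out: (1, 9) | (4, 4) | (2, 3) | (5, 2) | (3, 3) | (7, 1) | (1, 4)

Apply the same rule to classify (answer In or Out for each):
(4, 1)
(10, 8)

Rule: sum ≥ 14. This holds for each 'In' example and fails for each 'Out' one.
(4, 1): 4+1 = 5 — does not pass, so Out. (10, 8): 10+8 = 18 — has this property, so In.

Out, In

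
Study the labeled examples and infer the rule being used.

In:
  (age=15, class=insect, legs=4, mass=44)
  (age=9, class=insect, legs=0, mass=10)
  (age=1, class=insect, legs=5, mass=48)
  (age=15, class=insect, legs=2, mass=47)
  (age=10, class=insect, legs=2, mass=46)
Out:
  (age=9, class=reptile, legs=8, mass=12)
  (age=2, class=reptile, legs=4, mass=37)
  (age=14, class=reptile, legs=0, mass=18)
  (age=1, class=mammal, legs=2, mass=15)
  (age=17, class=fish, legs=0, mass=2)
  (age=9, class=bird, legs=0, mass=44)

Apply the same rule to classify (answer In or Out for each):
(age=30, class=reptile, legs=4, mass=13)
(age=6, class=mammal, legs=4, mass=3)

One predicate separates the groups cleanly: class is insect.

Out, Out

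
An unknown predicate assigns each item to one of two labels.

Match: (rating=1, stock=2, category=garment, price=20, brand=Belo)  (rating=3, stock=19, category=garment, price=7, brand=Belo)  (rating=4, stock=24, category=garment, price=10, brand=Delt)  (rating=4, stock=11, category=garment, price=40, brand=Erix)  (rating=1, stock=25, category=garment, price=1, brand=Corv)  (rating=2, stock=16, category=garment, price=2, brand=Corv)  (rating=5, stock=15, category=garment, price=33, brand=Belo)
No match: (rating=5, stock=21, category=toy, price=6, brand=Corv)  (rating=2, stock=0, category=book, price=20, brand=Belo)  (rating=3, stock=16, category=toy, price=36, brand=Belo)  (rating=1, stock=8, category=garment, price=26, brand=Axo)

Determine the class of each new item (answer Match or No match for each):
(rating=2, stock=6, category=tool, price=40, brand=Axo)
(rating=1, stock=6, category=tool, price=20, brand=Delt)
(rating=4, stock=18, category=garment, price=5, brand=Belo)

The rule appears to be: category is garment AND stock ≠ 8.

No match, No match, Match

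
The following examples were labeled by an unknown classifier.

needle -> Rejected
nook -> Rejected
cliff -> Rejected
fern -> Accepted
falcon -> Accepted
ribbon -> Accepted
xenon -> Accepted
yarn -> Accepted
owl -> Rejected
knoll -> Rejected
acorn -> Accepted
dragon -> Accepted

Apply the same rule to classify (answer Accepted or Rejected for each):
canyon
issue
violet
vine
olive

Accepted, Rejected, Rejected, Rejected, Rejected

The rule appears to be: ends with 'n'.
canyon: Accepted (ends with 'n'). issue: Rejected (ends with 'e'). violet: Rejected (ends with 't'). vine: Rejected (ends with 'e'). olive: Rejected (ends with 'e').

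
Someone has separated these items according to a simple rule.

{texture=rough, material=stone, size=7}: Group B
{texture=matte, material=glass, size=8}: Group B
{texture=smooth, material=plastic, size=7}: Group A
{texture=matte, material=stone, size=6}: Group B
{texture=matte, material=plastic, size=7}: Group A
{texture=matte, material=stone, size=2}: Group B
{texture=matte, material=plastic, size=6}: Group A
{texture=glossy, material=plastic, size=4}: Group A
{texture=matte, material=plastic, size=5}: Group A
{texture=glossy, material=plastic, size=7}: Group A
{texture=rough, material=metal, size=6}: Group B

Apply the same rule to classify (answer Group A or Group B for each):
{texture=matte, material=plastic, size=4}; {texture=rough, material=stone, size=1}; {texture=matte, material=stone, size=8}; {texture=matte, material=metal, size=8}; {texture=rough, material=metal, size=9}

The pattern is that an item is 'Group A' exactly when: material is plastic.
{texture=matte, material=plastic, size=4}: Group A (material is plastic). {texture=rough, material=stone, size=1}: Group B (material is stone). {texture=matte, material=stone, size=8}: Group B (material is stone). {texture=matte, material=metal, size=8}: Group B (material is metal). {texture=rough, material=metal, size=9}: Group B (material is metal).

Group A, Group B, Group B, Group B, Group B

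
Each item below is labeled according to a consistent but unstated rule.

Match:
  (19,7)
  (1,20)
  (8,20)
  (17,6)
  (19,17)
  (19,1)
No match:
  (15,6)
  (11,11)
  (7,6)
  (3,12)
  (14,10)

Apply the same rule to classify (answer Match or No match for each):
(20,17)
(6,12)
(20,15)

Match, No match, Match

The distinguishing property — max ≥ 17 — holds for all the 'Match' cases and none of the 'No match' cases.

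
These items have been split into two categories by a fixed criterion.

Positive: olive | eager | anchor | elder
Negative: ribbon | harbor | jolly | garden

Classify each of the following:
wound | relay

The classifier is using: starts with a vowel.
wound: Negative (starts with 'w').
relay: Negative (starts with 'r').

Negative, Negative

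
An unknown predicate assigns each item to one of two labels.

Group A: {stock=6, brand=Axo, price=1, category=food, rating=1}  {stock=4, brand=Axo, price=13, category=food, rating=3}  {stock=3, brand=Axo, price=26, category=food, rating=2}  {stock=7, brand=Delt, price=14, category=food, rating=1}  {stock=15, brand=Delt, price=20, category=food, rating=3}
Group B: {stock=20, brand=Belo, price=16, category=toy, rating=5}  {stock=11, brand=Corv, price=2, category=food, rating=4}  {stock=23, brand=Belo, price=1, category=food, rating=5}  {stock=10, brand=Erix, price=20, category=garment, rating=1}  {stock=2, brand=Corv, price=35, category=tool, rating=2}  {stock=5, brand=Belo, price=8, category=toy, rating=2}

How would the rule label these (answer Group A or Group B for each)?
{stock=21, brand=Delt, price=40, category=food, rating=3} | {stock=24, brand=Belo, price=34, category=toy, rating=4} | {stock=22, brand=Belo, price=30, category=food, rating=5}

Group A, Group B, Group B

Rule: brand is Axo OR brand is Delt. This holds for each 'Group A' example and fails for each 'Group B' one.
{stock=21, brand=Delt, price=40, category=food, rating=3}: brand is Delt — passes, so Group A.
{stock=24, brand=Belo, price=34, category=toy, rating=4}: brand is Belo — does not fit, so Group B.
{stock=22, brand=Belo, price=30, category=food, rating=5}: brand is Belo — does not fit, so Group B.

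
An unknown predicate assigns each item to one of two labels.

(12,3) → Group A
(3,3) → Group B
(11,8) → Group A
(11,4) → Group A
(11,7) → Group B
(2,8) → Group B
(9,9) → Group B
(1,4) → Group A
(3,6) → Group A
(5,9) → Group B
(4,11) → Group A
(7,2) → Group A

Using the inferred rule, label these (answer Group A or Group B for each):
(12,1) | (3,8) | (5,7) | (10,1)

All 'Group A' examples share one property — sum is odd — and every 'Group B' example lacks it.
(12,1): Group A (12+1 = 13).
(3,8): Group A (3+8 = 11).
(5,7): Group B (5+7 = 12).
(10,1): Group A (10+1 = 11).

Group A, Group A, Group B, Group A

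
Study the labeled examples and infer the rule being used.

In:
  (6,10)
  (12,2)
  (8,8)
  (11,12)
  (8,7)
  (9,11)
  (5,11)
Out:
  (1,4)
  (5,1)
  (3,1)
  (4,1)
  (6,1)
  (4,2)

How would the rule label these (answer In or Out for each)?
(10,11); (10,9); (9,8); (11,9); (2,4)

In, In, In, In, Out

One predicate separates the groups cleanly: sum ≥ 14.
In: (10,11), since 10+11 = 21.
In: (10,9), since 10+9 = 19.
In: (9,8), since 9+8 = 17.
In: (11,9), since 11+9 = 20.
Out: (2,4), since 2+4 = 6.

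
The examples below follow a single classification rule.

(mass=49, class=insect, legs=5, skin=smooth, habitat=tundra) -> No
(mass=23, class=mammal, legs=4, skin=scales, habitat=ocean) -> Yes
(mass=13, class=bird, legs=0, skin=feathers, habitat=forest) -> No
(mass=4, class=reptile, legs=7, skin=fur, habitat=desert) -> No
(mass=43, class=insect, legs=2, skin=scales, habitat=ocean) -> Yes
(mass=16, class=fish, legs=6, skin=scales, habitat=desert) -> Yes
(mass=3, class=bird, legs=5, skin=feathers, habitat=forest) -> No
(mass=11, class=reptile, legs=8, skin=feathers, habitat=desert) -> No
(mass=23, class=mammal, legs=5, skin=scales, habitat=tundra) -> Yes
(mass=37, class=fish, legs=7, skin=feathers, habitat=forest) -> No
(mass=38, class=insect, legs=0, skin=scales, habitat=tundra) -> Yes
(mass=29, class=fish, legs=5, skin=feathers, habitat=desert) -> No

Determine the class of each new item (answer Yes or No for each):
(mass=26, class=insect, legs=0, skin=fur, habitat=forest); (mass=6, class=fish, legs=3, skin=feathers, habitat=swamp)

Checking candidate rules against both groups, what survives is: skin is scales.
(mass=26, class=insect, legs=0, skin=fur, habitat=forest) — skin is fur, hence No.
(mass=6, class=fish, legs=3, skin=feathers, habitat=swamp) — skin is feathers, hence No.

No, No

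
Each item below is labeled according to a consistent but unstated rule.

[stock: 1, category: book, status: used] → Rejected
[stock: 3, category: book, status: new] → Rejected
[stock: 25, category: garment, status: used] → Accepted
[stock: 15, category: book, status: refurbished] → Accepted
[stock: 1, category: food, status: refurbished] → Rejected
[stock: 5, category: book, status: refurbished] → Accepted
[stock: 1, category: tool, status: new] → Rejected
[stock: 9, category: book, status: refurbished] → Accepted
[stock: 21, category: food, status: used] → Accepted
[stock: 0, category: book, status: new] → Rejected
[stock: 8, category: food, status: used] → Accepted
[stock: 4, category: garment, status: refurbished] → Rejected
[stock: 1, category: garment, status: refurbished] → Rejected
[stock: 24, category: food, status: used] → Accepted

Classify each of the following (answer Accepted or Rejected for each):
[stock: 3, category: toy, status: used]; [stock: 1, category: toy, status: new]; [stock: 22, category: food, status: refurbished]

The simplest hypothesis consistent with all the labels is: stock ≥ 5.
[stock: 3, category: toy, status: used]: stock = 3 — fails the rule, so Rejected.
[stock: 1, category: toy, status: new]: stock = 1 — fails the rule, so Rejected.
[stock: 22, category: food, status: refurbished]: stock = 22 — satisfies this, so Accepted.

Rejected, Rejected, Accepted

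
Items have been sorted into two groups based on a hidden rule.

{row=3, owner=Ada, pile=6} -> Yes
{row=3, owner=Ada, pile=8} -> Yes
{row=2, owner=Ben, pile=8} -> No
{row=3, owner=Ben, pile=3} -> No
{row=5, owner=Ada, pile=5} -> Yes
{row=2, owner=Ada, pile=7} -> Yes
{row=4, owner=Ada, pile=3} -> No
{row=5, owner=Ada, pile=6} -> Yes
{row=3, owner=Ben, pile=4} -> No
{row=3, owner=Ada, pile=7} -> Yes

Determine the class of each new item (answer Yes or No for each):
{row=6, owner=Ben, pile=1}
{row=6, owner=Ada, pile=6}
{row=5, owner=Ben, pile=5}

A rule that fits every label: owner is Ada AND pile ≥ 4 — true of each 'Yes' example, false of each 'No' one.
No: {row=6, owner=Ben, pile=1}, since owner is Ben, pile = 1. Yes: {row=6, owner=Ada, pile=6}, since owner is Ada, pile = 6. No: {row=5, owner=Ben, pile=5}, since owner is Ben, pile = 5.

No, Yes, No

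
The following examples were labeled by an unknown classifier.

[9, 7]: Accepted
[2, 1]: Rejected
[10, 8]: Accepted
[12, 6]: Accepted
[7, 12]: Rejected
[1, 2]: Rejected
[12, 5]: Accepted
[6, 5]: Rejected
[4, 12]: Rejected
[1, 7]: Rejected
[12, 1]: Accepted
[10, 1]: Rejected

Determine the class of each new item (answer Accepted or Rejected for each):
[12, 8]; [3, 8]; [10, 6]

Accepted, Rejected, Accepted

The pattern is that an item is 'Accepted' exactly when: first > second AND sum ≥ 13.
[12, 8]: Accepted (12 > 8, 12+8 = 20).
[3, 8]: Rejected (3 < 8, 3+8 = 11).
[10, 6]: Accepted (10 > 6, 10+6 = 16).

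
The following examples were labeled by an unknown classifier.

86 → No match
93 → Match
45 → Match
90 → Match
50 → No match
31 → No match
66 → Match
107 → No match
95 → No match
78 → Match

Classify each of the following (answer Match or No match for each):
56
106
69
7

No match, No match, Match, No match

The distinguishing property — multiple of 3 — holds for all the 'Match' cases and none of the 'No match' cases.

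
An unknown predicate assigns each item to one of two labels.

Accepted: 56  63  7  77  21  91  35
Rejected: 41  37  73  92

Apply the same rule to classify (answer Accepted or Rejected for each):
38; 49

Checking candidate rules against both groups, what survives is: multiple of 7.
38 → 38 = 7·5 + 3 → Rejected.
49 → 49 = 7·7 → Accepted.

Rejected, Accepted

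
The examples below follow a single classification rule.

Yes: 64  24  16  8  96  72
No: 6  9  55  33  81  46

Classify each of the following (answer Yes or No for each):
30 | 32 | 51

No, Yes, No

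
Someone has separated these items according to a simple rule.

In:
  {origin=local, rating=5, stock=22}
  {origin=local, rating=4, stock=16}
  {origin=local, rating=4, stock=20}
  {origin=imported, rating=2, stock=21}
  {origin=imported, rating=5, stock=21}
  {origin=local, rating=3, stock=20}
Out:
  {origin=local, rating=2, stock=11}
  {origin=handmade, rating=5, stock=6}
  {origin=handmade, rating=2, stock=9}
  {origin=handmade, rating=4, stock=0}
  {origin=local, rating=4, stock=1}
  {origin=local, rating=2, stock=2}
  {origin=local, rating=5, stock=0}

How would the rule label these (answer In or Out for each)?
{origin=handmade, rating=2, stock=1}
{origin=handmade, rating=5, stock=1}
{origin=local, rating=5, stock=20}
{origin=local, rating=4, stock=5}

Out, Out, In, Out

One predicate separates the groups cleanly: stock ≥ 16.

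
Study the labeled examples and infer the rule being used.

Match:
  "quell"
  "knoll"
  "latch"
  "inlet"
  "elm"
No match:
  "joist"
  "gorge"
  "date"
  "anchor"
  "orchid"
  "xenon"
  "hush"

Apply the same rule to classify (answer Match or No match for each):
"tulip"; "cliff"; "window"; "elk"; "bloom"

Match, Match, No match, Match, Match

One predicate separates the groups cleanly: contains 'l'.
"tulip" — has 'l', hence Match. "cliff" — has 'l', hence Match. "window" — no 'l', hence No match. "elk" — has 'l', hence Match. "bloom" — has 'l', hence Match.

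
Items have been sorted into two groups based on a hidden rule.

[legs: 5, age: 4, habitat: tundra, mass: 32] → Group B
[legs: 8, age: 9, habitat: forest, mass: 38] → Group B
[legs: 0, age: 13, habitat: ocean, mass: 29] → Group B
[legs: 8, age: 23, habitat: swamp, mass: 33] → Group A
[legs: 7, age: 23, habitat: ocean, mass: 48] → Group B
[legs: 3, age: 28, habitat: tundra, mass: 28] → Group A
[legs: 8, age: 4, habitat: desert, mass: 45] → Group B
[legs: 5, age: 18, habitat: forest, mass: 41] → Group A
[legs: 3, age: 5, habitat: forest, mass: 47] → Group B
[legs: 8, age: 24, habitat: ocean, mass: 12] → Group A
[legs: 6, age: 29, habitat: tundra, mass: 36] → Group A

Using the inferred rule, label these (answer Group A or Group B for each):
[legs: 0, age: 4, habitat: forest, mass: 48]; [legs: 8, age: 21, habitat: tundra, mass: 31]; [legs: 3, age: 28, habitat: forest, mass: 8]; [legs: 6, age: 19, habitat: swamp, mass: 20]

Group B, Group A, Group A, Group A

The distinguishing property — age ≥ 18 AND mass ≤ 41 — holds for all the 'Group A' cases and none of the 'Group B' cases.
[legs: 0, age: 4, habitat: forest, mass: 48]: age = 4, mass = 48, fails the rule → Group B.
[legs: 8, age: 21, habitat: tundra, mass: 31]: age = 21, mass = 31, satisfies this → Group A.
[legs: 3, age: 28, habitat: forest, mass: 8]: age = 28, mass = 8, satisfies this → Group A.
[legs: 6, age: 19, habitat: swamp, mass: 20]: age = 19, mass = 20, satisfies this → Group A.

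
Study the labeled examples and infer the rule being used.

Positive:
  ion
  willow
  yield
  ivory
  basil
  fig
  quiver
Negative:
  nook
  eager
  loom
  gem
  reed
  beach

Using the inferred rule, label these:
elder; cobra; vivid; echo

Negative, Negative, Positive, Negative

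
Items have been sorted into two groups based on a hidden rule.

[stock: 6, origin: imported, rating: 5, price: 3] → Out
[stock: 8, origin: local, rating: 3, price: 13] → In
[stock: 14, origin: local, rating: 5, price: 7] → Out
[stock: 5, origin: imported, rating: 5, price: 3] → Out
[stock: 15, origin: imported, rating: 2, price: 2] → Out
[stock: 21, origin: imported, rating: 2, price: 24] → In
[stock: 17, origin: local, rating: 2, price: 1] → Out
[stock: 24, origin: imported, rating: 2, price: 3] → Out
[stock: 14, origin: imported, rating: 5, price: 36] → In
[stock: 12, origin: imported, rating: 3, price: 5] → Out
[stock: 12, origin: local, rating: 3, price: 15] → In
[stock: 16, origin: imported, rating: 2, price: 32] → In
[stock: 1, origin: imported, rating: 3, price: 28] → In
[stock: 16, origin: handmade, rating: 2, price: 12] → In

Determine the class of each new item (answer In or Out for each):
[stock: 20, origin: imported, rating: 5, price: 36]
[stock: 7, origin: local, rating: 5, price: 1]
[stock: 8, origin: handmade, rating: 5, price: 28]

In, Out, In

'In' ⟺ price ≥ 12.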